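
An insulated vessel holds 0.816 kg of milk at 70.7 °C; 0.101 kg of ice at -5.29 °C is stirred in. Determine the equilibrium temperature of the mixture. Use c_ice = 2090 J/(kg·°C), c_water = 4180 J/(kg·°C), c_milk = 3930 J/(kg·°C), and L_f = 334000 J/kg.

T_f ≈ 52.9 °C

Energy balance with sensible and latent terms:
warm ice to 0 °C: 0.101×2090×(0 − (-5.29)) = 1116.7
  fusion: m_ice L_f = 0.101×334000 = 33734
  warm the meltwater: 422.18 T
  milk: 3206.9(T − 70.7)
3629.1 T = 226726 − 34851 = 191876
T ≈ 52.87 °C (positive, so assuming full melt was valid).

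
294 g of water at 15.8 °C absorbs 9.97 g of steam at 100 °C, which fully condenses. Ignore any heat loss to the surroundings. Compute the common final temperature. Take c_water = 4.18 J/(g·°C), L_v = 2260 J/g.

T_f ≈ 36.3 °C

Net heat exchanged in the isolated system is zero:
condense steam: −9.97×2260 = −22532; condensate cools 100→T: 9.97×4.18×(T − 100) = 41.67(T − 100); water warms: 294×4.18×(T − 15.8) = 1228.9(T − 15.8)
1270.6 T = 22532 + 4167.5 + 19417 = 46117
T ≈ 36.30 °C — below 100 °C, confirming all the steam condensed.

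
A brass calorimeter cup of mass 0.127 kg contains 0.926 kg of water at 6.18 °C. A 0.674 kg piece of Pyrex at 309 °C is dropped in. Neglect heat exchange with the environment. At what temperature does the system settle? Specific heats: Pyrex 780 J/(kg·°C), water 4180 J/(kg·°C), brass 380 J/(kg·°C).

T_f ≈ 42.0 °C

T_f = Σ m_i c_i T_i / Σ m_i c_i:
T_f = (525.72×309 + 3870.7×6.18 + 48.26×6.18) / (525.72 + 3870.7 + 48.26)
    = 186667 / 4444.7 ≈ 42.00 °C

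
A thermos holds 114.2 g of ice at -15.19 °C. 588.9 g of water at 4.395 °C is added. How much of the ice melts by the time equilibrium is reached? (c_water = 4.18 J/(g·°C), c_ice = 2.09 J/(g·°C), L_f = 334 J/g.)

Water can give up m c ΔT = 588.9·4.18·4.395 = 10819 J before reaching 0 °C.
Of that, 114.2·2.09·15.19 = 3625.5 J goes to bring the ice to 0 °C, leaving 7193.2 J.
Melting all 114.2 g of ice would need 114.2·334 = 38143 J.
Since 7193.2 < 38143 J, not all the ice melts; equilibrium is at 0 °C.
m_melt = 7193.2 / L_f = 21.54 g.

m_melted ≈ 21.5 g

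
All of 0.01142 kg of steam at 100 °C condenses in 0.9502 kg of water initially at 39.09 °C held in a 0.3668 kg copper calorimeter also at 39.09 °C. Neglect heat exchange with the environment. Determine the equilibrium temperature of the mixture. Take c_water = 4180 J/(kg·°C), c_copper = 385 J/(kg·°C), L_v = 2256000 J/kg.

Net heat exchanged in the isolated system is zero:
condense steam: −0.01142·2256000 = −25764; condensed water 100 °C→T: 47.74(T − 100); water warms: 0.9502·4180·(T − 39.09) = 3971.8(T − 39.09); cup: 141.22(T − 39.09)
4160.8 T = 25764 + 4773.6 + 160779 = 191316
T ≈ 45.98 °C — below 100 °C, confirming all the steam condensed.

T_f ≈ 46.0 °C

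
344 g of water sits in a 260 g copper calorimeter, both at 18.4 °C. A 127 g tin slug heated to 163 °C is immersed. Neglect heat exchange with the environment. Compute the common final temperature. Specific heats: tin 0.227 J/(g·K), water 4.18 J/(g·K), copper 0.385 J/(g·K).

T_f ≈ 21.1 °C

T_f is the heat-capacity-weighted average of the initial temperatures:
T_f = (28.83*163 + 1437.9*18.4 + 100.1*18.4) / (28.83 + 1437.9 + 100.1)
    = 32999 / 1566.8 ≈ 21.06 °C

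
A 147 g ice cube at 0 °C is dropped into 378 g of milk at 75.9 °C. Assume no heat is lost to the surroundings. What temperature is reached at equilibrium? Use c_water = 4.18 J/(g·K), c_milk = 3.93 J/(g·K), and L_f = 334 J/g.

T_f ≈ 30.3 °C

Taking heat into each body as positive, Σ m c ΔT = 0:
fusion: m_ice L_f = 147×334 = 49098; warm the meltwater: 614.46 T; milk: 1485.5(T − 75.9)
2100 T = 112752 − 49098 = 63654
T ≈ 30.31 °C. Since T > 0 °C, the all-ice-melts assumption holds.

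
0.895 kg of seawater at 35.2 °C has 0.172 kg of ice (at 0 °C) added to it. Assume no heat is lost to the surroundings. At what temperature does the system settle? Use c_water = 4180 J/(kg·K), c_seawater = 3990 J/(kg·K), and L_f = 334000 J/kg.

Conservation of energy gives ΣQ = 0:
latent heat to melt: 0.172·334000 = 57448
  warm the meltwater: 718.96 T
  seawater cools: 0.895·3990·(T − 35.2) = 3571.1(T − 35.2)
4290 T = 125701 − 57448 = 68253
T ≈ 15.91 °C — above 0 °C, consistent with complete melting.

T_f ≈ 15.9 °C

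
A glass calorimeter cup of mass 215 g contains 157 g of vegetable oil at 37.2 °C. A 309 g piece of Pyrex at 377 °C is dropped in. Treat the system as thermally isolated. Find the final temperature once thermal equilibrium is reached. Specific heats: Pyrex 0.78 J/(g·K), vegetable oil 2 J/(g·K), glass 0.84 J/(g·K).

T_f ≈ 148.5 °C

Conservation of energy gives ΣQ = 0:
309×0.78×(T − 377) + 157×2×(T − 37.2) + 215×0.84×(T − 37.2) = 0
241.02(T − 377) + 314(T − 37.2) + 180.6(T − 37.2) = 0
(241.02 + 314 + 180.6) T = 241.02×377 + 314×37.2 + 180.6×37.2
T = 109264/735.62 ≈ 148.53 °C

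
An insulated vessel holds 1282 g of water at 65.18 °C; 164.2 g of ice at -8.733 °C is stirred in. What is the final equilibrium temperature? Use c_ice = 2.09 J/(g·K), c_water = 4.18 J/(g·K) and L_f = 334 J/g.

T_f ≈ 48.2 °C

Conservation of energy gives ΣQ = 0:
warm ice to 0 °C: 164.2·2.09·(0 − (-8.733)) = 2997
  latent heat to melt: 164.2·334 = 54843
  warm the meltwater: 686.36 T
  water: 5358.8(T − 65.18)
6045.1 T = 349284 − 57840 = 291444
T ≈ 48.21 °C — above 0 °C, consistent with complete melting.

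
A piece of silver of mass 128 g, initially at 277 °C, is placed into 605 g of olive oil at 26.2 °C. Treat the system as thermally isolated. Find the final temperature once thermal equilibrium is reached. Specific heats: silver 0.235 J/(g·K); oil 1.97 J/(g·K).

T_f ≈ 32.4 °C

T_f = Σ m_i c_i T_i / Σ m_i c_i:
T_f = (30.08·277 + 1191.8·26.2) / (30.08 + 1191.8)
    = 39559 / 1221.9 ≈ 32.37 °C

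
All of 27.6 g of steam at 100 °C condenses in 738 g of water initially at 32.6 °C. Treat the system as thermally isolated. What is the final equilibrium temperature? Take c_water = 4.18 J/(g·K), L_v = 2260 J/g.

T_f ≈ 54.5 °C

Sum of m c ΔT and latent-heat terms is zero:
steam→water at 100 °C releases m L_v = 27.6·2260 = 62376
  condensate cools 100→T: 27.6·4.18·(T − 100) = 115.37(T − 100)
  original water: 3084.8(T − 32.6)
3200.2 T = 62376 + 11537 + 100566 = 174479
T ≈ 54.52 °C, under the boiling point, so the assumption holds.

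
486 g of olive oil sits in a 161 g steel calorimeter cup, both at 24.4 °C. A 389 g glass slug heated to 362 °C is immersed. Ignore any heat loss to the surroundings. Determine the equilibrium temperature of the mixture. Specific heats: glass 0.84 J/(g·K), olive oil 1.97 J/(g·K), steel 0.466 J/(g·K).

T_f ≈ 105.6 °C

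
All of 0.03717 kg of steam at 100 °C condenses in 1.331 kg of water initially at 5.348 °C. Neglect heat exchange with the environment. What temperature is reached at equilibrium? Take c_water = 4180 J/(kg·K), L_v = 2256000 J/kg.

Let T be the final temperature. ΣQ_i = 0:
latent heat released on condensation: 0.03717×2256000 = 83856; condensate cools 100→T: 0.03717×4180×(T − 100) = 155.37(T − 100); original water: 5563.6(T − 5.348)
5719 T = 83856 + 15537 + 29754 = 129147
T ≈ 22.58 °C — below 100 °C, confirming all the steam condensed.

T_f ≈ 22.6 °C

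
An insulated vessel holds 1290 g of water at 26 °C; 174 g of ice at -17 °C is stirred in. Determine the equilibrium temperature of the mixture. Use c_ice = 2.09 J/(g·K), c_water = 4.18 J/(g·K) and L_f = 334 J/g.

T_f ≈ 12.4 °C

Conservation of energy gives ΣQ = 0:
ice -17→0 °C: 174×2.09×17 = 6182.2; latent heat to melt: 174×334 = 58116; warm the meltwater: 727.32 T; water cools: 1290×4.18×(T − 26) = 5392.2(T − 26)
6119.5 T = 140197 − 64298 = 75899
T ≈ 12.40 °C — above 0 °C, consistent with complete melting.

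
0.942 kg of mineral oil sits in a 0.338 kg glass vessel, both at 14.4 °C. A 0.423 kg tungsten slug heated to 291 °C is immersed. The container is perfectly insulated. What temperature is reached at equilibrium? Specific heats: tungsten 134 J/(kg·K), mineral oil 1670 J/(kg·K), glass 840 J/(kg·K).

T_f ≈ 22.6 °C

Conservation of energy gives ΣQ = 0:
0.423*134*(T − 291) + 0.942*1670*(T − 14.4) + 0.338*840*(T − 14.4) = 0
56.68(T − 291) + 1573.1(T − 14.4) + 283.92(T − 14.4) = 0
1913.7 T = 43236
T ≈ 22.59 °C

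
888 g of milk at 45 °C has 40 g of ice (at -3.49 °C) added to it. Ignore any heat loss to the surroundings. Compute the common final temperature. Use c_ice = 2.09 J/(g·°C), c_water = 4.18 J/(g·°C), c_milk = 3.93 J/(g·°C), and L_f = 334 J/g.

T_f ≈ 39.2 °C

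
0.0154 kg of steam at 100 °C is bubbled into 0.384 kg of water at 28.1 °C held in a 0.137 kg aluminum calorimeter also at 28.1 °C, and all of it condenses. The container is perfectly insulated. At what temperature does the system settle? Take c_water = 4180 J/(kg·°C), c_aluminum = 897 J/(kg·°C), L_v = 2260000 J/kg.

Taking heat into each body as positive, Σ m c ΔT = 0:
condense steam: −0.0154×2260000 = −34804; condensed water 100 °C→T: 64.37(T − 100); original water: 1605.1(T − 28.1); aluminum cup: 0.137×897×(T − 28.1) = 122.89(T − 28.1)
1792.4 T = 34804 + 6437.2 + 48557 = 89798
T ≈ 50.10 °C — below 100 °C, confirming all the steam condensed.

T_f ≈ 50.1 °C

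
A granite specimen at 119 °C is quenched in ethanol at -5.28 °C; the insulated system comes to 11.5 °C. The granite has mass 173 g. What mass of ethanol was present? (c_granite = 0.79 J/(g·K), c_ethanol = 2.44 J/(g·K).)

m ≈ 359 g

Setting the total heat transfer to zero:
173×0.79×(11.5 − 119) + m×2.44×(11.5 − (-5.28)) = 0
40.94 m = 14692
m = 14692/40.94 ≈ 358.8 g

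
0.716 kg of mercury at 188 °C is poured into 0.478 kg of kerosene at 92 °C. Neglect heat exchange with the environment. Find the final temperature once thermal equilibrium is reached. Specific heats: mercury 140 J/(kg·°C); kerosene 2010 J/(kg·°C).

T_f ≈ 101.1 °C

Taking heat into each body as positive, Σ m c ΔT = 0:
0.716×140×(T − 188) + 0.478×2010×(T − 92) = 0
100.24(T − 188) + 960.78(T − 92) = 0
1061 T = 107237
T = 107237/1061 ≈ 101.07 °C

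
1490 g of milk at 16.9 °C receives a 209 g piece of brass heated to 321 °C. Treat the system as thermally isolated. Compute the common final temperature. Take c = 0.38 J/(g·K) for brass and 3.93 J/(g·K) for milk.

T_f ≈ 21.0 °C

|Q_brass| = |Q_milk|:
209×0.38×(321 − T) = 1490×3.93×(T − 16.9)
79.42(321 − T) = 5855.7(T − 16.9)
5935.1 T = 124455  ⇒  T ≈ 20.97 °C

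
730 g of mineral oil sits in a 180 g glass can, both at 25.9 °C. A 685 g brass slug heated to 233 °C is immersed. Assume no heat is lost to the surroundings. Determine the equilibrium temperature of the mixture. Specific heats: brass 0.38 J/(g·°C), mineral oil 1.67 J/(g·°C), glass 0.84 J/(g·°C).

T_f ≈ 59.0 °C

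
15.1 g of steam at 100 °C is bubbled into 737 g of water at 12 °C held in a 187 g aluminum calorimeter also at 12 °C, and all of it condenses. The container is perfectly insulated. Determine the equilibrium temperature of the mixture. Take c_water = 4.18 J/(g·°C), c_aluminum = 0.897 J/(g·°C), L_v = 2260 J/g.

T_f ≈ 24.0 °C

Conservation of energy gives ΣQ = 0:
latent heat released on condensation: 15.1×2260 = 34126
  condensed water 100 °C→T: 63.12(T − 100)
  original water: 3080.7(T − 12)
  cup: 167.74(T − 12)
3311.5 T = 34126 + 6311.8 + 38981 = 79419
T ≈ 23.98 °C, under the boiling point, so the assumption holds.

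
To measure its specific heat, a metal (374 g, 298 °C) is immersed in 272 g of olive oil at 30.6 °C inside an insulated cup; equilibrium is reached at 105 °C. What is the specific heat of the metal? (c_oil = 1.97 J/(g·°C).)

c ≈ 0.552 J/(g·°C)

Setting the total heat transfer to zero:
374×c×(105 − 298) + 272×1.97×(105 − 30.6) = 0
-72182 c = -39866
c = -39866/-72182 ≈ 0.5523 J/(g·°C)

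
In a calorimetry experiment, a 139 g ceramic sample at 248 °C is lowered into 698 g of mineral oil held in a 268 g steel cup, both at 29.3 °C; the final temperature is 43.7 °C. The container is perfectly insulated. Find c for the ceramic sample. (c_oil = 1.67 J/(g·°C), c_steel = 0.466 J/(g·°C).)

Energy conservation, ΣQ = 0:
139×c×(43.7 − 248) + 698×1.67×(43.7 − 29.3) + 268×0.466×(43.7 − 29.3) = 0
-28398 c = -18584
c = -18584/-28398 ≈ 0.6544 J/(g·°C)

c ≈ 0.654 J/(g·°C)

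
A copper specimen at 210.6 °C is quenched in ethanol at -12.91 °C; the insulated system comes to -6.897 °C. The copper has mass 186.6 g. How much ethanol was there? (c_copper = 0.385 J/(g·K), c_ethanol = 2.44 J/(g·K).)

m ≈ 1060 g

Conservation of energy gives ΣQ = 0:
186.6·0.385·(-6.897 − 210.6) + m·2.44·(-6.897 − (-12.91)) = 0
14.67 m = 15625
m = 15625/14.67 ≈ 1065 g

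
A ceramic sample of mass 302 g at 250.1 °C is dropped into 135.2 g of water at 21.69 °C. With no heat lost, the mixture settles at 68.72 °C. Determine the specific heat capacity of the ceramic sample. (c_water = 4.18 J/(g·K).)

c ≈ 0.485 J/(g·K)

Heat lost by the ceramic sample = heat gained by the water:
302·c·(250.1 − 68.72) = 135.2·4.18·(68.72 − 21.69)
54777 c = 26578  ⇒  c ≈ 0.4852 J/(g·K)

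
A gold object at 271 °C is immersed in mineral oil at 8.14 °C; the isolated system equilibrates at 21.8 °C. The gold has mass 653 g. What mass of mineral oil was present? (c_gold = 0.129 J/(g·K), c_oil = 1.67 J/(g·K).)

|Q_gold| = |Q_oil|:
653·0.129·(271 − 21.8) = m·1.67·(21.8 − 8.14)
22.81 m = 20992  ⇒  m ≈ 920.2 g

m ≈ 920 g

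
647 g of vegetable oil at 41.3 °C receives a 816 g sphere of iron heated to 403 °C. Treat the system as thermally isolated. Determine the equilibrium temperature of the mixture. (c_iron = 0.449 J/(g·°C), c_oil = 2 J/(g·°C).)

Setting the total heat transfer to zero:
816·0.449·(T − 403) + 647·2·(T − 41.3) = 0
1660.4 T = 201095
T ≈ 121.11 °C

T_f ≈ 121.1 °C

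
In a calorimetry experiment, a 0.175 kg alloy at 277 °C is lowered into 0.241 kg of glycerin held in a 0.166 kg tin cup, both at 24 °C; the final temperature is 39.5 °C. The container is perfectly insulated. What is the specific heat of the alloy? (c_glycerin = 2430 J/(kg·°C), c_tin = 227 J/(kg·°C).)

c ≈ 232 J/(kg·°C)

Conservation of energy gives ΣQ = 0:
0.175×c×(39.5 − 277) + 0.241×2430×(39.5 − 24) + 0.166×227×(39.5 − 24) = 0
-41.56 c = -9661.3
c = -9661.3/-41.56 ≈ 232.5 J/(kg·°C)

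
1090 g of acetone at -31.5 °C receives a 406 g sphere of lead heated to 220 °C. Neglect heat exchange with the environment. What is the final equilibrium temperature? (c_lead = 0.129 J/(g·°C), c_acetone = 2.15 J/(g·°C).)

T_f ≈ -26.0 °C

Conservation of energy gives ΣQ = 0:
406×0.129×(T − 220) + 1090×2.15×(T − (-31.5)) = 0
52.37(T − 220) + 2343.5(T − (-31.5)) = 0
2395.9 T = -62298
T = -62298 / 2395.9 = -26 °C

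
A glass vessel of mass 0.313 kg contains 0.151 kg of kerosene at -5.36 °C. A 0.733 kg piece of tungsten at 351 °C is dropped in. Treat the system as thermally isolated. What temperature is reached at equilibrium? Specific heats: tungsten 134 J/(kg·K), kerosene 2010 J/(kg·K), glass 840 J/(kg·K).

Net heat exchanged in the isolated system is zero:
0.733×134×(T − 351) + 0.151×2010×(T − (-5.36)) + 0.313×840×(T − (-5.36)) = 0
(98.22 + 303.51 + 262.92) T = 98.22×351 + 303.51×(-5.36) + 262.92×(-5.36)
T = 31440 / 664.65 = 47.3 °C

T_f ≈ 47.3 °C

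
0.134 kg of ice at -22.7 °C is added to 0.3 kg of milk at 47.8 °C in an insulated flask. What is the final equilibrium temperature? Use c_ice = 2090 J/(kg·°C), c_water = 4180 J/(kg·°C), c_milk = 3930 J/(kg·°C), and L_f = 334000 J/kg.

T_f ≈ 3.0 °C

Sum of m c ΔT and latent-heat terms is zero:
warm ice to 0 °C: 0.134·2090·(0 − (-22.7)) = 6357.4; melt ice: 0.134·334000 = 44756; meltwater 0→T: 0.134·4180·T = 560.12 T; milk cools: 0.3·3930·(T − 47.8) = 1179(T − 47.8)
1739.1 T = 56356 − 51113 = 5242.8
T ≈ 3.01 °C (positive, so assuming full melt was valid).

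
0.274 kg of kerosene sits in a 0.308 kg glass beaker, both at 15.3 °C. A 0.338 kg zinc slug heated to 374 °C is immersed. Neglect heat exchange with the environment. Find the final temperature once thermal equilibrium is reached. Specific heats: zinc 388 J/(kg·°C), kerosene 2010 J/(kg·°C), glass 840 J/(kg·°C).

T_f ≈ 65.3 °C

T_f = Σ m_i c_i T_i / Σ m_i c_i:
T_f = (131.14·374 + 550.74·15.3 + 258.72·15.3) / (131.14 + 550.74 + 258.72)
    = 61433 / 940.6 ≈ 65.31 °C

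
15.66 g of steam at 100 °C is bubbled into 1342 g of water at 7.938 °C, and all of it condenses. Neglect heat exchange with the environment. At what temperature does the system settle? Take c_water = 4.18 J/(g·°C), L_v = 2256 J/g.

T_f ≈ 15.2 °C

Energy balance with sensible and latent terms:
condense steam: −15.66×2256 = −35329; condensate cools 100→T: 15.66×4.18×(T − 100) = 65.46(T − 100); original water: 5609.6(T − 7.938)
5675 T = 35329 + 6545.9 + 44529 = 86404
T ≈ 15.23 °C — below 100 °C, confirming all the steam condensed.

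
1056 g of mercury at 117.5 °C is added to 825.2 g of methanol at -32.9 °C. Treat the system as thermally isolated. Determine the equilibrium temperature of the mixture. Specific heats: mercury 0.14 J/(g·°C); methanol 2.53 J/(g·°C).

Let T be the final temperature. ΣQ_i = 0:
1056×0.14×(T − 117.5) + 825.2×2.53×(T − (-32.9)) = 0
147.84(T − 117.5) + 2087.8(T − (-32.9)) = 0
2235.6 T = -51316
T = -51316/2235.6 ≈ -22.95 °C

T_f ≈ -23.0 °C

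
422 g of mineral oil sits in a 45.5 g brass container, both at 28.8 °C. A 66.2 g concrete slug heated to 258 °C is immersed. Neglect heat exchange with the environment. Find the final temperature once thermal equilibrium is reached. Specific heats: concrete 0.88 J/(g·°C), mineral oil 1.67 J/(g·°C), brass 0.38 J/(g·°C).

Let T be the final temperature. ΣQ_i = 0:
66.2·0.88·(T − 258) + 422·1.67·(T − 28.8) + 45.5·0.38·(T − 28.8) = 0
58.26(T − 258) + 704.74(T − 28.8) + 17.29(T − 28.8) = 0
780.29 T = 35825
T ≈ 45.91 °C

T_f ≈ 45.9 °C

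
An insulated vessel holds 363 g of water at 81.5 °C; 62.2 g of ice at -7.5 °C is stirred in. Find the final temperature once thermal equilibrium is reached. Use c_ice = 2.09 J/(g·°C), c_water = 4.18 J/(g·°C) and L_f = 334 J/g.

T_f ≈ 57.3 °C

Net heat exchanged in the isolated system is zero:
ice -7.5→0 °C: 62.2×2.09×7.5 = 974.98; fusion: m_ice L_f = 62.2×334 = 20775; meltwater 0→T: 62.2×4.18×T = 260 T; water: 1517.3(T − 81.5)
1777.3 T = 123663 − 21750 = 101913
T ≈ 57.34 °C. Since T > 0 °C, the all-ice-melts assumption holds.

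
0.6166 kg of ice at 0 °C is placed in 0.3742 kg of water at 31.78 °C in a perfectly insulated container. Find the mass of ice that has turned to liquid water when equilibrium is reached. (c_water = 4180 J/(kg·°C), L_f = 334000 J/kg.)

Water can give up m c ΔT = 0.3742·4180·31.78 = 49709 J before reaching 0 °C.
Fully melting the ice requires m_ice L_f = 0.6166·334000 = 205944 J.
Since 49709 < 205944 J, not all the ice melts; equilibrium is at 0 °C.
m_melt = 49709 / L_f = 0.1488 kg.

m_melted ≈ 0.149 kg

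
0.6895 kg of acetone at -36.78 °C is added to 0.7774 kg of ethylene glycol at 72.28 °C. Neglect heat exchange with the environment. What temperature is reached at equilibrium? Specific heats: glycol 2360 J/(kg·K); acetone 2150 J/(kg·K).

|Q_glycol| = |Q_acetone|:
0.7774×2360×(72.28 − T) = 0.6895×2150×(T − (-36.78))
1834.7(72.28 − T) = 1482.4(T − (-36.78))
3317.1 T = 78086  ⇒  T ≈ 23.54 °C

T_f ≈ 23.5 °C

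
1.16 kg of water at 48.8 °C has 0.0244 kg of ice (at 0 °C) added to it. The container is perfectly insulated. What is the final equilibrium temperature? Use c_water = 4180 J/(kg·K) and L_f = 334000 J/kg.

Net heat exchanged in the isolated system is zero:
latent heat to melt: 0.0244·334000 = 8149.6; meltwater 0→T: 0.0244·4180·T = 101.99 T; water: 4848.8(T − 48.8)
4950.8 T = 236621 − 8149.6 = 228472
T ≈ 46.15 °C (positive, so assuming full melt was valid).

T_f ≈ 46.1 °C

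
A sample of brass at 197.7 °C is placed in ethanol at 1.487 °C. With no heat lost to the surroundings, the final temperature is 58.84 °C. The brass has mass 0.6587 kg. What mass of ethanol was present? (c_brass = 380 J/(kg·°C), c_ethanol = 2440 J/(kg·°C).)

m ≈ 0.248 kg

|Q_brass| = |Q_ethanol|:
0.6587·380·(197.7 − 58.84) = m·2440·(58.84 − 1.487)
139941 m = 34757  ⇒  m ≈ 0.2484 kg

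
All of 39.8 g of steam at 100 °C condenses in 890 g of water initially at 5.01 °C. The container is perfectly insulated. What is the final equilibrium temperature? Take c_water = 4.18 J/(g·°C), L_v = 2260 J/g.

T_f ≈ 32.2 °C

Conservation of energy gives ΣQ = 0:
steam→water at 100 °C releases m L_v = 39.8×2260 = 89948; condensate cools 100→T: 39.8×4.18×(T − 100) = 166.36(T − 100); original water: 3720.2(T − 5.01)
3886.6 T = 89948 + 16636 + 18638 = 125223
T ≈ 32.22 °C (< 100 °C, so full condensation is consistent).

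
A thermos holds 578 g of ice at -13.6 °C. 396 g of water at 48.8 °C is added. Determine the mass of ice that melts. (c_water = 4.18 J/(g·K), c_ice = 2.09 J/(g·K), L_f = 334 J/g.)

m_melted ≈ 193 g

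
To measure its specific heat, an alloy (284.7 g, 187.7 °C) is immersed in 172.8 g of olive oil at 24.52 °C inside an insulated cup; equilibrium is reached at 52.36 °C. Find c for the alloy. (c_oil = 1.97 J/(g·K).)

c ≈ 0.246 J/(g·K)

m_s c (T_s − T_f) = m_oil c_oil (T_f − T_0):
284.7×c×(187.7 − 52.36) = 172.8×1.97×(52.36 − 24.52)
38531 c = 9477.2  ⇒  c ≈ 0.246 J/(g·K)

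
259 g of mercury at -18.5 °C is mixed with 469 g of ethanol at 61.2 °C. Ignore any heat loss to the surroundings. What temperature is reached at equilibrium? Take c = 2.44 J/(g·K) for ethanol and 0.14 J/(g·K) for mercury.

Conservation of energy gives ΣQ = 0:
469*2.44*(T − 61.2) + 259*0.14*(T − (-18.5)) = 0
1144.4(T − 61.2) + 36.26(T − (-18.5)) = 0
(1144.4 + 36.26) T = 1144.4*61.2 + 36.26*(-18.5)
T ≈ 58.75 °C

T_f ≈ 58.8 °C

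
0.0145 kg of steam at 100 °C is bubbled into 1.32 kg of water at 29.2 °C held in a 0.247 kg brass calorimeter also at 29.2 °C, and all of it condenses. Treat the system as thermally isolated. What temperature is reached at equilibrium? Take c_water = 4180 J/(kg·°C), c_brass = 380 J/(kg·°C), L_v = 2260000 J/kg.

Net heat exchanged in the isolated system is zero:
latent heat released on condensation: 0.0145×2260000 = 32770; condensed water 100 °C→T: 60.61(T − 100); original water: 5517.6(T − 29.2); brass cup: 0.247×380×(T − 29.2) = 93.86(T − 29.2)
5672.1 T = 32770 + 6061 + 163855 = 202686
T ≈ 35.73 °C, under the boiling point, so the assumption holds.

T_f ≈ 35.7 °C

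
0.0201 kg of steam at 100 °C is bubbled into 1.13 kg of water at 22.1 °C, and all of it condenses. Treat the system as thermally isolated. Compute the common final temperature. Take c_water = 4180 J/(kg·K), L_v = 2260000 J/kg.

T_f ≈ 32.9 °C

Setting the total heat transfer to zero:
condense steam: −0.0201×2260000 = −45426; condensate cools 100→T: 0.0201×4180×(T − 100) = 84.02(T − 100); water warms: 1.13×4180×(T − 22.1) = 4723.4(T − 22.1)
4807.4 T = 45426 + 8401.8 + 104387 = 158215
T ≈ 32.91 °C (< 100 °C, so full condensation is consistent).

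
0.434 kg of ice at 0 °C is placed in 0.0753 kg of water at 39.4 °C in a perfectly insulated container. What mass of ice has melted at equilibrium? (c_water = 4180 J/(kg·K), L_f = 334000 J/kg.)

Heat available from the water dropping to 0 °C: 0.0753·4180·39.4 = 12401 J.
Fully melting the ice requires m_ice L_f = 0.434·334000 = 144956 J.
That's not enough to melt it all — equilibrium is at 0 °C with ice remaining.
Mass melted = 12401/334000 ≈ 0.03713 kg.

m_melted ≈ 0.0371 kg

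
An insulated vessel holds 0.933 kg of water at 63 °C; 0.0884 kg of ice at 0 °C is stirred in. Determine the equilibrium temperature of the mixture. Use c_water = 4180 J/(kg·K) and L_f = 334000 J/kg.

T_f ≈ 50.6 °C

Energy conservation, ΣQ = 0:
fusion: m_ice L_f = 0.0884×334000 = 29526
  warm the meltwater: 369.51 T
  water cools: 0.933×4180×(T − 63) = 3899.9(T − 63)
4269.5 T = 245696 − 29526 = 216171
T ≈ 50.63 °C. Since T > 0 °C, the all-ice-melts assumption holds.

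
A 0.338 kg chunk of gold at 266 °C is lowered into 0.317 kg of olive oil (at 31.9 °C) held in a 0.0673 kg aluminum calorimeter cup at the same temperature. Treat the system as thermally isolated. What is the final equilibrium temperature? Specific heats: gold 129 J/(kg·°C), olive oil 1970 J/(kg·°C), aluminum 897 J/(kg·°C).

Taking heat into each body as positive, Σ m c ΔT = 0:
0.338×129×(T − 266) + 0.317×1970×(T − 31.9) + 0.0673×897×(T − 31.9) = 0
43.6(T − 266) + 624.49(T − 31.9) + 60.37(T − 31.9) = 0
(43.6 + 624.49 + 60.37) T = 43.6×266 + 624.49×31.9 + 60.37×31.9
T = 33445 / 728.46 = 45.9 °C

T_f ≈ 45.9 °C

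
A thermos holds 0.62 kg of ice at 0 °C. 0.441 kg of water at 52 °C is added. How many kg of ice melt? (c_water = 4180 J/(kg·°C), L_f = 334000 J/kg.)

m_melted ≈ 0.287 kg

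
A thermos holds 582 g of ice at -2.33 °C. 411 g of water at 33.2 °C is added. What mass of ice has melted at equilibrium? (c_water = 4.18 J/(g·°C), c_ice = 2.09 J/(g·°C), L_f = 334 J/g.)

Water can give up m c ΔT = 411·4.18·33.2 = 57037 J before reaching 0 °C.
Of that, 582·2.09·2.33 = 2834.2 J goes to bring the ice to 0 °C, leaving 54203 J.
Fully melting the ice requires m_ice L_f = 582·334 = 194388 J.
54203 J < 194388 J, so only part of the ice melts and the system sits at 0 °C.
m_melted·334 = 54203  ⇒  m_melted ≈ 162.3 g.

m_melted ≈ 162 g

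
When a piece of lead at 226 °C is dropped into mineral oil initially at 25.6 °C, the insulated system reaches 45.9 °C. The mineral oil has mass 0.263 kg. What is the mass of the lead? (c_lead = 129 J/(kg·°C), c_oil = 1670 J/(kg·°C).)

Conservation of energy gives ΣQ = 0:
m·129·(45.9 − 226) + 0.263·1670·(45.9 − 25.6) = 0
-23233 m = -8916
m = -8916/-23233 ≈ 0.3838 kg

m ≈ 0.384 kg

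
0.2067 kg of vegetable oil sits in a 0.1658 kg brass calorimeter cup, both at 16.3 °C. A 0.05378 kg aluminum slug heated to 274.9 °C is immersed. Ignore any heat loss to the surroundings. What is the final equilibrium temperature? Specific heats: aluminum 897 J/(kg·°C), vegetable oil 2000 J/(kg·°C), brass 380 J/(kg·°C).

Net heat exchanged in the isolated system is zero:
0.05378*897*(T − 274.9) + 0.2067*2000*(T − 16.3) + 0.1658*380*(T − 16.3) = 0
524.64 T = 21027
T ≈ 40.08 °C

T_f ≈ 40.1 °C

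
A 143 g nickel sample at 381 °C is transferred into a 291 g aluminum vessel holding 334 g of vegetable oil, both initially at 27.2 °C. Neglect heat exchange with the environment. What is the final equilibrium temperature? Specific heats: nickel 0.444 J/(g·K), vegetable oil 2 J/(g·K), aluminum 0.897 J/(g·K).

T_f ≈ 49.8 °C

Let T be the final temperature. ΣQ_i = 0:
143·0.444·(T − 381) + 334·2·(T − 27.2) + 291·0.897·(T − 27.2) = 0
63.49(T − 381) + 668(T − 27.2) + 261.03(T − 27.2) = 0
992.52 T = 49460
T = 49460/992.52 ≈ 49.83 °C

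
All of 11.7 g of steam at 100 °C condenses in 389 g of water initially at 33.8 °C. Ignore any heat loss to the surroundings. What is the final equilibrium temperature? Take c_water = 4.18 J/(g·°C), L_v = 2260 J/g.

Let T be the final temperature. ΣQ_i = 0:
condense steam: −11.7×2260 = −26442; condensate cools 100→T: 11.7×4.18×(T − 100) = 48.91(T − 100); water warms: 389×4.18×(T − 33.8) = 1626(T − 33.8)
1674.9 T = 26442 + 4890.6 + 54959 = 86292
T ≈ 51.52 °C (< 100 °C, so full condensation is consistent).

T_f ≈ 51.5 °C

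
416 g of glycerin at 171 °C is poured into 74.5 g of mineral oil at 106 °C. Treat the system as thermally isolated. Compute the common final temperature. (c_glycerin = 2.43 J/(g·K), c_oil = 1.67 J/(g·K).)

T_f is the heat-capacity-weighted average of the initial temperatures:
T_f = (1010.9·171 + 124.41·106) / (1010.9 + 124.41)
    = 186048 / 1135.3 ≈ 163.88 °C

T_f ≈ 163.9 °C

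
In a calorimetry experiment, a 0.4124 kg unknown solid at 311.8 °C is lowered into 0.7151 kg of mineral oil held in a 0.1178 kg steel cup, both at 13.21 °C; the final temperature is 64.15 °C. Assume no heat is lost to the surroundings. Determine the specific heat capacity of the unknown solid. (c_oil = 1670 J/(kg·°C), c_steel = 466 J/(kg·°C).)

Let T be the final temperature. ΣQ_i = 0:
0.4124·c·(64.15 − 311.8) + 0.7151·1670·(64.15 − 13.21) + 0.1178·466·(64.15 − 13.21) = 0
-102.13 c = -63630
c = -63630/-102.13 ≈ 623 J/(kg·°C)

c ≈ 623 J/(kg·°C)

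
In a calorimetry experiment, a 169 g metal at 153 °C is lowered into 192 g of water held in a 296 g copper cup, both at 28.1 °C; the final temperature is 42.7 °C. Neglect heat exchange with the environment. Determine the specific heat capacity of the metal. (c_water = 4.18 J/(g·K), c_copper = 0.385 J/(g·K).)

Heat gained plus heat lost sum to zero:
169×c×(42.7 − 153) + 192×4.18×(42.7 − 28.1) + 296×0.385×(42.7 − 28.1) = 0
-18641 c = -13381
c = -13381/-18641 ≈ 0.7178 J/(g·K)

c ≈ 0.718 J/(g·K)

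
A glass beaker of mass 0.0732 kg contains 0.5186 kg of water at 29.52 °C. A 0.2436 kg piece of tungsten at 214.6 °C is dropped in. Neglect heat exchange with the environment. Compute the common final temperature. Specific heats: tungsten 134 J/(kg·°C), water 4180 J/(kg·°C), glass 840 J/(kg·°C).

T_f ≈ 32.2 °C

T_f is the heat-capacity-weighted average of the initial temperatures:
T_f = (32.64×214.6 + 2167.7×29.52 + 61.49×29.52) / (32.64 + 2167.7 + 61.49)
    = 72812 / 2261.9 ≈ 32.19 °C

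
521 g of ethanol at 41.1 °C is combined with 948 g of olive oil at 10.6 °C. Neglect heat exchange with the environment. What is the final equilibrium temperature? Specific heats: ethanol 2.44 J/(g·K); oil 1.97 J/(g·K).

Net heat exchanged in the isolated system is zero:
521×2.44×(T − 41.1) + 948×1.97×(T − 10.6) = 0
(1271.2 + 1867.6) T = 1271.2×41.1 + 1867.6×10.6
T ≈ 22.95 °C

T_f ≈ 23.0 °C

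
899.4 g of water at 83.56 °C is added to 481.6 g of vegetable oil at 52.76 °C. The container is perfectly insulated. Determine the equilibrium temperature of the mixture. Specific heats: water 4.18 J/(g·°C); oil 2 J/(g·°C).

T_f ≈ 77.3 °C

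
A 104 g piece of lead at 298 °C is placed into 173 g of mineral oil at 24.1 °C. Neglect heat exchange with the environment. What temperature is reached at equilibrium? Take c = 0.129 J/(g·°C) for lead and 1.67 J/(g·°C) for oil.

Heat lost by the lead equals heat gained by the oil:
104×0.129×(298 − T) = 173×1.67×(T − 24.1)
13.42(298 − T) = 288.91(T − 24.1)
302.33 T = 10961  ⇒  T ≈ 36.25 °C

T_f ≈ 36.3 °C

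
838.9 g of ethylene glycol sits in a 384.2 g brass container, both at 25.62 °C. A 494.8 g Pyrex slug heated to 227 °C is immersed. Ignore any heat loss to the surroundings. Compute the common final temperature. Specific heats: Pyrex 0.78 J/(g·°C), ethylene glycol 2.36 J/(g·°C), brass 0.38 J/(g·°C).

T_f ≈ 56.6 °C

Conservation of energy gives ΣQ = 0:
494.8*0.78*(T − 227) + 838.9*2.36*(T − 25.62) + 384.2*0.38*(T − 25.62) = 0
385.94(T − 227) + 1979.8(T − 25.62) + 146(T − 25.62) = 0
2511.7 T = 142072
T = 142072 / 2511.7 = 56.6 °C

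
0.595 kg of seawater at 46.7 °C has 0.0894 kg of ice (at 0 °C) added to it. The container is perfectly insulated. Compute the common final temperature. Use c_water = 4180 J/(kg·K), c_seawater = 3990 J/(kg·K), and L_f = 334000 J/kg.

Conservation of energy gives ΣQ = 0:
latent heat to melt: 0.0894·334000 = 29860
  warm the meltwater: 373.69 T
  seawater: 2374(T − 46.7)
2747.7 T = 110868 − 29860 = 81009
T ≈ 29.48 °C (positive, so assuming full melt was valid).

T_f ≈ 29.5 °C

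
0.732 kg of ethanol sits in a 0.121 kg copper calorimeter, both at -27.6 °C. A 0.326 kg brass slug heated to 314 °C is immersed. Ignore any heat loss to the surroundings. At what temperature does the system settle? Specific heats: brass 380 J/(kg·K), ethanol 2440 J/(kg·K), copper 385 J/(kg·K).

T_f ≈ -6.0 °C

Taking heat into each body as positive, Σ m c ΔT = 0:
0.326·380·(T − 314) + 0.732·2440·(T − (-27.6)) + 0.121·385·(T − (-27.6)) = 0
(123.88 + 1786.1 + 46.59) T = 123.88·314 + 1786.1·(-27.6) + 46.59·(-27.6)
T ≈ -5.97 °C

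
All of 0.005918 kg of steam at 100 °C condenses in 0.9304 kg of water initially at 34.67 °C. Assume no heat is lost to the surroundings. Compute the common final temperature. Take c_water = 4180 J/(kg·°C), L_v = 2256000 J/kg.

T_f ≈ 38.5 °C

Sum of m c ΔT and latent-heat terms is zero:
steam→water at 100 °C releases m L_v = 0.005918×2256000 = 13351; condensate cools 100→T: 0.005918×4180×(T − 100) = 24.74(T − 100); original water: 3889.1(T − 34.67)
3913.8 T = 13351 + 2473.7 + 134834 = 150659
T ≈ 38.49 °C (< 100 °C, so full condensation is consistent).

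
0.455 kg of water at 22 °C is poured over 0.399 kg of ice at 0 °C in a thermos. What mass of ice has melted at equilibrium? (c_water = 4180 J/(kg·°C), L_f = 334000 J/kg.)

Cooling the water to 0 °C releases 0.455×4180×22 = 41842 J.
To melt every bit of ice: 0.399×334000 = 133266 J.
41842 J < 133266 J, so only part of the ice melts and the system sits at 0 °C.
Mass melted = 41842/334000 ≈ 0.1253 kg.

m_melted ≈ 0.125 kg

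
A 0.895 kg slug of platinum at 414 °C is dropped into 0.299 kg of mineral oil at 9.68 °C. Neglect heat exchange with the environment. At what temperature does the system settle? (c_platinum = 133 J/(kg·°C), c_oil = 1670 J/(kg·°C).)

T_f ≈ 87.5 °C

Heat gained plus heat lost sum to zero:
0.895·133·(T − 414) + 0.299·1670·(T − 9.68) = 0
(119.03 + 499.33) T = 119.03·414 + 499.33·9.68
T = 54114 / 618.37 = 87.5 °C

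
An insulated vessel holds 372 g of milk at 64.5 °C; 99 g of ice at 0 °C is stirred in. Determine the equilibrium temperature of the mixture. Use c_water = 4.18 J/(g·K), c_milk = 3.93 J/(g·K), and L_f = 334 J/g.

T_f ≈ 32.6 °C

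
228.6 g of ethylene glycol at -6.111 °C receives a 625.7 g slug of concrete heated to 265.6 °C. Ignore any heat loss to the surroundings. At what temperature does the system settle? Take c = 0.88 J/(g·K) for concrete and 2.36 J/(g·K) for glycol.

Heat lost by the concrete equals heat gained by the glycol:
625.7·0.88·(265.6 − T) = 228.6·2.36·(T − (-6.111))
550.62(265.6 − T) = 539.5(T − (-6.111))
1090.1 T = 142947  ⇒  T ≈ 131.13 °C

T_f ≈ 131.1 °C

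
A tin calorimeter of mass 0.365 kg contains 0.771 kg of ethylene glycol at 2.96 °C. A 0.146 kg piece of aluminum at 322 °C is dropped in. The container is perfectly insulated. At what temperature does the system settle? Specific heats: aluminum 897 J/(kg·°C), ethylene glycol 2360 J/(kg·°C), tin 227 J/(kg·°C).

T_f = Σ m_i c_i T_i / Σ m_i c_i:
T_f = (130.96*322 + 1819.6*2.96 + 82.86*2.96) / (130.96 + 1819.6 + 82.86)
    = 47801 / 2033.4 ≈ 23.51 °C

T_f ≈ 23.5 °C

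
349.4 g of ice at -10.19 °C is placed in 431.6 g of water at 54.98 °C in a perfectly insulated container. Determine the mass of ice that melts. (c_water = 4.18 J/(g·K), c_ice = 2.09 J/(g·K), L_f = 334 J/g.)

m_melted ≈ 275 g

Heat available from the water dropping to 0 °C: 431.6·4.18·54.98 = 99189 J.
Warming the ice to 0 °C takes 349.4·2.09·10.19 = 7441.2 J, leaving 91748 J for melting.
To melt every bit of ice: 349.4·334 = 116700 J.
That's not enough to melt it all — equilibrium is at 0 °C with ice remaining.
m_melt = 91748 / L_f = 274.7 g.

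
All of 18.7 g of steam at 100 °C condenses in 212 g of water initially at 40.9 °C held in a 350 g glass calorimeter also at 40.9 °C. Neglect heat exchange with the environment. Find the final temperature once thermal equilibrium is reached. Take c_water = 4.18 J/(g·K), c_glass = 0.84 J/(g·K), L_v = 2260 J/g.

Heat gained plus heat lost sum to zero:
condense steam: −18.7×2260 = −42262; condensate cools 100→T: 18.7×4.18×(T − 100) = 78.17(T − 100); original water: 886.16(T − 40.9); glass cup: 350×0.84×(T − 40.9) = 294(T − 40.9)
1258.3 T = 42262 + 7816.6 + 48269 = 98347
T ≈ 78.16 °C (< 100 °C, so full condensation is consistent).

T_f ≈ 78.2 °C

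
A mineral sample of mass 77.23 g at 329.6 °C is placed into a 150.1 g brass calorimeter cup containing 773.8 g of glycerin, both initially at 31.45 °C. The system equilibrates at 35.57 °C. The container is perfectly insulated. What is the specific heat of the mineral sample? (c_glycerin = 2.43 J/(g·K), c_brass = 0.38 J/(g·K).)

c ≈ 0.352 J/(g·K)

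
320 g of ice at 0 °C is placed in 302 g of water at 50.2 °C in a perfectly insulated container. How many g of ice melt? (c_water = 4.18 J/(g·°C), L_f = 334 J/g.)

m_melted ≈ 190 g

Cooling the water to 0 °C releases 302×4.18×50.2 = 63370 J.
To melt every bit of ice: 320×334 = 106880 J.
That's not enough to melt it all — equilibrium is at 0 °C with ice remaining.
m_melt = 63370 / L_f = 189.7 g.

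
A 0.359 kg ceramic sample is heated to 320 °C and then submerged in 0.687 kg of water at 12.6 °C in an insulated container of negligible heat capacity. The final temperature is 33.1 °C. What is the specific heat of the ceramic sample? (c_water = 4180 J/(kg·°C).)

m_s c (T_s − T_f) = m_water c_water (T_f − T_0):
0.359×c×(320 − 33.1) = 0.687×4180×(33.1 − 12.6)
103 c = 58869  ⇒  c ≈ 571.6 J/(kg·°C)

c ≈ 572 J/(kg·°C)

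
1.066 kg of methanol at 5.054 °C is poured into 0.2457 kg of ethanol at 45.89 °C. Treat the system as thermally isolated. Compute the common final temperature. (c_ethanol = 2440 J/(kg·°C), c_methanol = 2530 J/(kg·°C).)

Setting the total heat transfer to zero:
0.2457×2440×(T − 45.89) + 1.066×2530×(T − 5.054) = 0
599.51(T − 45.89) + 2697(T − 5.054) = 0
3296.5 T = 41142
T = 41142/3296.5 ≈ 12.48 °C

T_f ≈ 12.5 °C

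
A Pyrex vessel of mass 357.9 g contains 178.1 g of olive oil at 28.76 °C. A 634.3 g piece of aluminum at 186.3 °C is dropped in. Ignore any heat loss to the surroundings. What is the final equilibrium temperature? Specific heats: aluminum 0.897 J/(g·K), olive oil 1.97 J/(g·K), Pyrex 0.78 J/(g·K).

Conservation of energy gives ΣQ = 0:
634.3×0.897×(T − 186.3) + 178.1×1.97×(T − 28.76) + 357.9×0.78×(T − 28.76) = 0
1199 T = 124118
T ≈ 103.52 °C

T_f ≈ 103.5 °C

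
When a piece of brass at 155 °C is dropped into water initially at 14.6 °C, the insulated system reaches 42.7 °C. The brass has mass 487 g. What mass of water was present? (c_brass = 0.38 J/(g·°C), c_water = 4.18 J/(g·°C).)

m ≈ 177 g

Heat lost by the brass = heat gained by the water:
487·0.38·(155 − 42.7) = m·4.18·(42.7 − 14.6)
117.46 m = 20782  ⇒  m ≈ 176.9 g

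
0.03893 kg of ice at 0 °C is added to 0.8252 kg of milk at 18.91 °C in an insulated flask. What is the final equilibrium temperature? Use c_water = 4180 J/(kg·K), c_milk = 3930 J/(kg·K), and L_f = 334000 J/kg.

T_f ≈ 14.2 °C

Taking heat into each body as positive, Σ m c ΔT = 0:
melt ice: 0.03893·334000 = 13003; meltwater 0→T: 0.03893·4180·T = 162.73 T; milk cools: 0.8252·3930·(T − 18.91) = 3243(T − 18.91)
3405.8 T = 61326 − 13003 = 48323
T ≈ 14.19 °C. Since T > 0 °C, the all-ice-melts assumption holds.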